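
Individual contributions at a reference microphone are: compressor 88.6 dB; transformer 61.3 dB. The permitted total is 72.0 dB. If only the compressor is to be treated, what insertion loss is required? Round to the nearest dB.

Everything except the compressor sums to 10^(61.3/10) = 1.349e+06 in linear terms, 61.30 dB.
To meet 72.0 dB overall, the treated compressor may contribute at most 10^(72.0/10) − 1.349e+06 = 1.450e+07, i.e. 71.61 dB.
Required insertion loss = 88.6 − 71.61 = 16.99 dB.

17 dB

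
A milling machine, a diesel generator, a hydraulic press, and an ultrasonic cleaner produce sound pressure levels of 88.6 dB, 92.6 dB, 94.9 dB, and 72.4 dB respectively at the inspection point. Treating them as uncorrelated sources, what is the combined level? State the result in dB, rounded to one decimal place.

97.5 dB

For uncorrelated sources the intensities add, so convert each level to linear form, sum, and take 10·log₁₀ of the total.
Σ 10^(L/10) = 10^(88.6/10) + 10^(92.6/10) + 10^(94.9/10) + 10^(72.4/10) = 5.652e+09.
L_total = 10·log₁₀(5.652e+09) = 97.52 dB.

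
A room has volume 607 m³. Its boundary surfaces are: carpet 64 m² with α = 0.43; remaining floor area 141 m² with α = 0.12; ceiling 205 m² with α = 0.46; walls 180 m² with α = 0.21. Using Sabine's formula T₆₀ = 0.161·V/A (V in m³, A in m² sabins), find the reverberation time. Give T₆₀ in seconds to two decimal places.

Summing Sᵢαᵢ: 64·0.43 + 141·0.12 + 205·0.46 + 180·0.21 = 176.54 m².
T₆₀ = 0.161 × 607 / 176.54 = 0.554 s.

0.55 s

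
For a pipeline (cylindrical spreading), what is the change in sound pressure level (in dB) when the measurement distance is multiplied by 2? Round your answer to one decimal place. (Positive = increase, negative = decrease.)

With cylindrical spreading the level changes by −10·log₁₀(r₂/r₁).
ΔL = −10·log₁₀(2) = -3.01 dB.

-3.0 dB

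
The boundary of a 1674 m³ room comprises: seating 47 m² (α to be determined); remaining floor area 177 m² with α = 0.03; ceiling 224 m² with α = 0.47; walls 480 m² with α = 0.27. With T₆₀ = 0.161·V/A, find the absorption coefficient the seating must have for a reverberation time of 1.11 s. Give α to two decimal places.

Required total absorption A = 0.161·1674/1.11 = 242.81 m².
Absorption from the other surfaces = 177·0.03 + 224·0.47 + 480·0.27 = 240.19 m², so the seating must supply 2.62 m² over 47 m².
α = 2.62/47 = 0.056.

0.06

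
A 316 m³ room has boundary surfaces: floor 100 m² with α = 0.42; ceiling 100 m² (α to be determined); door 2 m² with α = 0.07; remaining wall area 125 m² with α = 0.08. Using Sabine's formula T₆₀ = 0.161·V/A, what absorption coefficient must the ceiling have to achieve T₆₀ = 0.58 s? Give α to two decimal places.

A = 0.161·V/T₆₀ = 0.161·316/0.58 = 87.72 m² sabins.
Absorption from the other surfaces = 100·0.42 + 2·0.07 + 125·0.08 = 52.14 m², so the ceiling must supply 35.58 m² over 100 m².
α = 35.58/100 = 0.356.

0.36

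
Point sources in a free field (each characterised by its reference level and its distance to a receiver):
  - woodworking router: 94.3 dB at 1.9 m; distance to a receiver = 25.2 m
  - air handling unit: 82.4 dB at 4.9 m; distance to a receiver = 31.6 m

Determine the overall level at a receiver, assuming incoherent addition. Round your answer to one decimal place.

72.9 dB

Propagate each source to the receiver with L = L_ref − 20·log₁₀(r/r_ref), then add intensities.
woodworking router: 94.3 − 20·log₁₀(25.2/1.9) = 94.3 − 22.45 = 71.85 dB.
air handling unit: 82.4 − 20·log₁₀(31.6/4.9) = 82.4 − 16.19 = 66.21 dB.
Σ 10^(L/10) = 1.948e+07 → L_total = 10·log₁₀(1.948e+07) = 72.90 dB.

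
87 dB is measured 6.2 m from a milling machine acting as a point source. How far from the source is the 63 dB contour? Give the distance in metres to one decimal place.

98.3 m

Point-source spreading drops the level by 20·log₁₀(r₂/r₁); inverting, r₂/r₁ = 10^(ΔL/20).
r₂ = 6.2·10^((87−63)/20) = 6.2·10^(24.0/20) = 98.26 m.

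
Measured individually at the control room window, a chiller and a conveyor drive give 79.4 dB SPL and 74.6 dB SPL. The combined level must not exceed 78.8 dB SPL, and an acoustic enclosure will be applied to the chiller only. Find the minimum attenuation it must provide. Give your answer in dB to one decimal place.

Fixed contribution from the other source: Σ 10^(L/10) = 10^(74.6/10) = 2.884e+07 (74.60 dB SPL).
To meet 78.8 dB SPL overall, the treated chiller may contribute at most 10^(78.8/10) − 2.884e+07 = 4.702e+07, i.e. 76.72 dB SPL.
So the chiller must be reduced from 79.4 to 76.72 dB SPL: IL = 2.68 dB.

2.7 dB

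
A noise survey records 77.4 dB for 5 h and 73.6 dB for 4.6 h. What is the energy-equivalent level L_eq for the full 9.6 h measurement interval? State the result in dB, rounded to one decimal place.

L_eq = 10·log₁₀[(1/T)·Σ tᵢ·10^(Lᵢ/10)] with T = 9.6 h.
Σ tᵢ·10^(Lᵢ/10) = 5·10^(77.4/10) + 4.6·10^(73.6/10) = 3.802e+08.
L_eq = 10·log₁₀(3.802e+08/9.6) = 75.98 dB.

76.0 dB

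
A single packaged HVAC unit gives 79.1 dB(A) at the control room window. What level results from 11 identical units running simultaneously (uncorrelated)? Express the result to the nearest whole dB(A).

90 dB(A)

With 11 equal, uncorrelated contributions the intensity is 11× that of one unit, giving a rise of 10·log₁₀ 11.
L_total = 79.1 + 10·log₁₀(11) = 79.1 + 10.414 = 89.51 dB(A).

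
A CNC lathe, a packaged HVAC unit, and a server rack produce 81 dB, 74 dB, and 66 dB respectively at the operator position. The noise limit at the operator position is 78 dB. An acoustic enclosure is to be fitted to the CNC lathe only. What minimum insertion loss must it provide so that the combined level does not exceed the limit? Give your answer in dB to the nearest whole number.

6 dB

Everything except the CNC lathe sums to 10^(74/10) + 10^(66/10) = 2.910e+07 in linear terms, 74.64 dB.
The limit corresponds to 10^(78/10) = 6.310e+07; subtracting the fixed part leaves 3.400e+07 for the CNC lathe, i.e. 75.31 dB.
So the CNC lathe must be reduced from 81 to 75.31 dB: IL = 5.69 dB.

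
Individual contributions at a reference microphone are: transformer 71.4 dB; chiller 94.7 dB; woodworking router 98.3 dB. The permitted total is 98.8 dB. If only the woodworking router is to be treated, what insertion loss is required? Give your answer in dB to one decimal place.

Fixed contribution from the other sources: Σ 10^(L/10) = 10^(71.4/10) + 10^(94.7/10) = 2.965e+09 (94.72 dB).
The limit corresponds to 10^(98.8/10) = 7.586e+09; subtracting the fixed part leaves 4.621e+09 for the woodworking router, i.e. 96.65 dB.
So the woodworking router must be reduced from 98.3 to 96.65 dB: IL = 1.65 dB.

1.7 dB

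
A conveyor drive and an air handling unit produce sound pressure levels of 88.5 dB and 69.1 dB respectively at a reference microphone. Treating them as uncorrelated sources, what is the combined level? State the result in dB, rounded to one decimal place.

88.5 dB

Incoherent sources combine by intensity addition: L_total = 10·log₁₀(Σ 10^(L_i/10)).
Σ 10^(L/10) = 10^(88.5/10) + 10^(69.1/10) = 7.161e+08.
L_total = 10·log₁₀(7.161e+08) = 88.55 dB.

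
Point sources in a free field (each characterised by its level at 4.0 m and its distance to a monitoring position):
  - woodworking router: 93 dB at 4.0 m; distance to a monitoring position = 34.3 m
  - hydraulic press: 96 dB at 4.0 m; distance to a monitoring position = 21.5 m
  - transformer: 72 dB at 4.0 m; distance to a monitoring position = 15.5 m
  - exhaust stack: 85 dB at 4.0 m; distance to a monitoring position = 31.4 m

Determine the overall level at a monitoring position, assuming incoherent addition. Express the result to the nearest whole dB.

Apply inverse-square spreading to bring every level to the receiver, then sum 10^(L/10).
woodworking router: 93 − 20·log₁₀(34.3/4.0) = 93 − 18.66 = 74.34 dB.
hydraulic press: 96 − 20·log₁₀(21.5/4.0) = 96 − 14.61 = 81.39 dB.
transformer: 72 − 20·log₁₀(15.5/4.0) = 72 − 11.77 = 60.23 dB.
exhaust stack: 85 − 20·log₁₀(31.4/4.0) = 85 − 17.90 = 67.10 dB.
Σ 10^(L/10) = 1.711e+08 → L_total = 10·log₁₀(1.711e+08) = 82.33 dB.

82 dB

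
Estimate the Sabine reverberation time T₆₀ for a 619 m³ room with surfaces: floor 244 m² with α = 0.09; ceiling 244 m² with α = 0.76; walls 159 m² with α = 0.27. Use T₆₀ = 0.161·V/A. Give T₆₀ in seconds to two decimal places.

0.40 s

Total absorption A = 244·0.09 + 244·0.76 + 159·0.27 = 250.33 m² sabins.
T₆₀ = 0.161·V/A = 0.161·619/250.33 = 0.398 s.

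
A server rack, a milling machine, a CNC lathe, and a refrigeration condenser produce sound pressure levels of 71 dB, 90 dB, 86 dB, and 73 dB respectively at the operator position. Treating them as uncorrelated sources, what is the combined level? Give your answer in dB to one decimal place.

For uncorrelated sources the intensities add, so convert each level to linear form, sum, and take 10·log₁₀ of the total.
Σ 10^(L/10) = 10^(71/10) + 10^(90/10) + 10^(86/10) + 10^(73/10) = 1.431e+09.
L_total = 10·log₁₀(1.431e+09) = 91.56 dB.

91.6 dB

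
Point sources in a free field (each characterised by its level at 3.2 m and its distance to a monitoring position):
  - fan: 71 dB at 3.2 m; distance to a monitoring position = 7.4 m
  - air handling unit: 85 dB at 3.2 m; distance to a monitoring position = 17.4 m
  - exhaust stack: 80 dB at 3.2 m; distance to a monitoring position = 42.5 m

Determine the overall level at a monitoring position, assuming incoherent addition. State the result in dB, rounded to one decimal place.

Apply inverse-square spreading to bring every level to the receiver, then sum 10^(L/10).
fan: 71 − 20·log₁₀(7.4/3.2) = 71 − 7.28 = 63.72 dB.
air handling unit: 85 − 20·log₁₀(17.4/3.2) = 85 − 14.71 = 70.29 dB.
exhaust stack: 80 − 20·log₁₀(42.5/3.2) = 80 − 22.46 = 57.54 dB.
Σ 10^(L/10) = 1.362e+07 → L_total = 10·log₁₀(1.362e+07) = 71.34 dB.

71.3 dB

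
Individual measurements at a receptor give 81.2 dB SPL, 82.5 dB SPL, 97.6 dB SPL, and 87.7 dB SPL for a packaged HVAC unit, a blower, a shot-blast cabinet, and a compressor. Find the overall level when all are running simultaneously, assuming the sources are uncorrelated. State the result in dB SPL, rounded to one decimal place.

For uncorrelated sources the intensities add, so convert each level to linear form, sum, and take 10·log₁₀ of the total.
Σ 10^(L/10) = 10^(81.2/10) + 10^(82.5/10) + 10^(97.6/10) + 10^(87.7/10) = 6.653e+09.
L_total = 10·log₁₀(6.653e+09) = 98.23 dB SPL.

98.2 dB SPL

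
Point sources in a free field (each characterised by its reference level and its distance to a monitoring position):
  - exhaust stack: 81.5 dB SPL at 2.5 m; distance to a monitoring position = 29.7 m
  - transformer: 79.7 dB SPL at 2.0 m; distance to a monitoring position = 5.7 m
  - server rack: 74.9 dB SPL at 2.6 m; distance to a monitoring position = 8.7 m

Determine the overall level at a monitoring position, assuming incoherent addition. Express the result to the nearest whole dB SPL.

First find each source's level at the receiver (point-source: −20·log₁₀(r/r_ref)), then combine on an intensity basis.
exhaust stack: 81.5 − 20·log₁₀(29.7/2.5) = 81.5 − 21.50 = 60.00 dB SPL.
transformer: 79.7 − 20·log₁₀(5.7/2.0) = 79.7 − 9.10 = 70.60 dB SPL.
server rack: 74.9 − 20·log₁₀(8.7/2.6) = 74.9 − 10.49 = 64.41 dB SPL.
Σ 10^(L/10) = 1.525e+07 → L_total = 10·log₁₀(1.525e+07) = 71.83 dB SPL.

72 dB SPL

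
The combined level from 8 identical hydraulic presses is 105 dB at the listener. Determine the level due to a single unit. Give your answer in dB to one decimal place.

Dividing the total intensity by 8 lowers the level by 10·log₁₀ 8 = 9.031 dB: L₁ = 105 − 9.031.

96.0 dB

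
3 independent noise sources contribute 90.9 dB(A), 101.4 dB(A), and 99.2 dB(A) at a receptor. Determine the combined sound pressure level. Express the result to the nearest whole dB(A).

Incoherent sources combine by intensity addition: L_total = 10·log₁₀(Σ 10^(L_i/10)).
Σ 10^(L/10) = 10^(90.9/10) + 10^(101.4/10) + 10^(99.2/10) = 2.335e+10.
L_total = 10·log₁₀(2.335e+10) = 103.68 dB(A).

104 dB(A)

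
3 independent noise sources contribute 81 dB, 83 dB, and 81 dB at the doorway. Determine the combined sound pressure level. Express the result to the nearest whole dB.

87 dB

Incoherent sources combine by intensity addition: L_total = 10·log₁₀(Σ 10^(L_i/10)).
Σ 10^(L/10) = 10^(81/10) + 10^(83/10) + 10^(81/10) = 4.513e+08.
L_total = 10·log₁₀(4.513e+08) = 86.54 dB.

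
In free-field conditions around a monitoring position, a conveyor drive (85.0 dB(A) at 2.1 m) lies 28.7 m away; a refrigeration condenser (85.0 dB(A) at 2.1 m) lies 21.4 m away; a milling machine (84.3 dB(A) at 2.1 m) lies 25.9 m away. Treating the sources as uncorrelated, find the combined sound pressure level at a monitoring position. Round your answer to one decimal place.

68.1 dB(A)

Apply inverse-square spreading to bring every level to the receiver, then sum 10^(L/10).
conveyor drive: 85.0 − 20·log₁₀(28.7/2.1) = 85.0 − 22.71 = 62.29 dB(A).
refrigeration condenser: 85.0 − 20·log₁₀(21.4/2.1) = 85.0 − 20.16 = 64.84 dB(A).
milling machine: 84.3 − 20·log₁₀(25.9/2.1) = 84.3 − 21.82 = 62.48 dB(A).
Σ 10^(L/10) = 6.508e+06 → L_total = 10·log₁₀(6.508e+06) = 68.13 dB(A).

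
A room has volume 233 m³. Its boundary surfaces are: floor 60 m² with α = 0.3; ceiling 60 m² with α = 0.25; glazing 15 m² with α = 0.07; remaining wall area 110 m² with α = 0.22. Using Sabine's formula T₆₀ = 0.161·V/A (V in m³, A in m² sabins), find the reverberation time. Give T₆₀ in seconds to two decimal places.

0.64 s

Summing Sᵢαᵢ: 60·0.3 + 60·0.25 + 15·0.07 + 110·0.22 = 58.25 m².
T₆₀ = 0.161 × 233 / 58.25 = 0.644 s.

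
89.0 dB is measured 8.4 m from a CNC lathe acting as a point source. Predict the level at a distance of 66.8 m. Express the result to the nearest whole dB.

Spherical spreading from a point source gives a 20·log₁₀(r₂/r₁) drop.
L₂ = 89.0 − 20·log₁₀(66.8/8.4) = 89.0 − 18.010 = 70.99 dB.

71 dB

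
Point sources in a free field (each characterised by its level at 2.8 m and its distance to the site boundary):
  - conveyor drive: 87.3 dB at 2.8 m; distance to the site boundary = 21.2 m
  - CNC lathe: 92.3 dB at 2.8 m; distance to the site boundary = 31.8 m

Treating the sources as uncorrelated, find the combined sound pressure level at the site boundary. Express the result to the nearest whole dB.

74 dB

Propagate each source to the receiver with L = L_ref − 20·log₁₀(r/r_ref), then add intensities.
conveyor drive: 87.3 − 20·log₁₀(21.2/2.8) = 87.3 − 17.58 = 69.72 dB.
CNC lathe: 92.3 − 20·log₁₀(31.8/2.8) = 92.3 − 21.11 = 71.19 dB.
Σ 10^(L/10) = 2.253e+07 → L_total = 10·log₁₀(2.253e+07) = 73.53 dB.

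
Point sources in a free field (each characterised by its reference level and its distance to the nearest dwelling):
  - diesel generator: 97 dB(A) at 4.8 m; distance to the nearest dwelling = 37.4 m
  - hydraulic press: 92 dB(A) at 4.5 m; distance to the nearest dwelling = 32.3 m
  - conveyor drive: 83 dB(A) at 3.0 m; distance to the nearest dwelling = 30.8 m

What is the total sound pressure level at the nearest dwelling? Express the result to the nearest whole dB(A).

81 dB(A)

Propagate each source to the receiver with L = L_ref − 20·log₁₀(r/r_ref), then add intensities.
diesel generator: 97 − 20·log₁₀(37.4/4.8) = 97 − 17.83 = 79.17 dB(A).
hydraulic press: 92 − 20·log₁₀(32.3/4.5) = 92 − 17.12 = 74.88 dB(A).
conveyor drive: 83 − 20·log₁₀(30.8/3.0) = 83 − 20.23 = 62.77 dB(A).
Σ 10^(L/10) = 1.152e+08 → L_total = 10·log₁₀(1.152e+08) = 80.61 dB(A).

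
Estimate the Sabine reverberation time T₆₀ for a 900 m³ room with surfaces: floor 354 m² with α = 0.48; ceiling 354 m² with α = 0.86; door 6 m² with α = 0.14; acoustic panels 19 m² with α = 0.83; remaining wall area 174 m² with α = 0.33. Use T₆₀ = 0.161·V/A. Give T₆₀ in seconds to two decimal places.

0.26 s

Summing Sᵢαᵢ: 354·0.48 + 354·0.86 + 6·0.14 + 19·0.83 + 174·0.33 = 548.39 m².
T₆₀ = 0.161·V/A = 0.161·900/548.39 = 0.264 s.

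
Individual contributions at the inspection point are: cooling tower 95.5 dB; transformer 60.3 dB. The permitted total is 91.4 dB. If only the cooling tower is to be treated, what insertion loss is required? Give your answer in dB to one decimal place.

Fixed contribution from the other source: Σ 10^(L/10) = 10^(60.3/10) = 1.072e+06 (60.30 dB).
To meet 91.4 dB overall, the treated cooling tower may contribute at most 10^(91.4/10) − 1.072e+06 = 1.379e+09, i.e. 91.40 dB.
So the cooling tower must be reduced from 95.5 to 91.40 dB: IL = 4.10 dB.

4.1 dB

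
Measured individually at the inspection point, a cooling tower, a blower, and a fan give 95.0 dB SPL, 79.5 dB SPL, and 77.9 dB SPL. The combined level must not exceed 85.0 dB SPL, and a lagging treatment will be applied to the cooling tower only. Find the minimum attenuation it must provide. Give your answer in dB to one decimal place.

12.8 dB

Everything except the cooling tower sums to 10^(79.5/10) + 10^(77.9/10) = 1.508e+08 in linear terms, 81.78 dB SPL.
The limit corresponds to 10^(85.0/10) = 3.162e+08; subtracting the fixed part leaves 1.654e+08 for the cooling tower, i.e. 82.19 dB SPL.
So the cooling tower must be reduced from 95.0 to 82.19 dB SPL: IL = 12.81 dB.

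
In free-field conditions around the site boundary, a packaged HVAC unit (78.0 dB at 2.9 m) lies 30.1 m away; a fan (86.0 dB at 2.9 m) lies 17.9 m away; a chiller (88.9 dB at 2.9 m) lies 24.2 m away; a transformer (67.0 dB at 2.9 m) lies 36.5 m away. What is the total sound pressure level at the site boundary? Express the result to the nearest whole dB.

First find each source's level at the receiver (point-source: −20·log₁₀(r/r_ref)), then combine on an intensity basis.
packaged HVAC unit: 78.0 − 20·log₁₀(30.1/2.9) = 78.0 − 20.32 = 57.68 dB.
fan: 86.0 − 20·log₁₀(17.9/2.9) = 86.0 − 15.81 = 70.19 dB.
chiller: 88.9 − 20·log₁₀(24.2/2.9) = 88.9 − 18.43 = 70.47 dB.
transformer: 67.0 − 20·log₁₀(36.5/2.9) = 67.0 − 22.00 = 45.00 dB.
Σ 10^(L/10) = 2.221e+07 → L_total = 10·log₁₀(2.221e+07) = 73.47 dB.

73 dB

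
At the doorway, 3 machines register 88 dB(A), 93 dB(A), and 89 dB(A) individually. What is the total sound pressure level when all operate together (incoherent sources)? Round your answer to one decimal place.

95.3 dB(A)

Incoherent sources combine by intensity addition: L_total = 10·log₁₀(Σ 10^(L_i/10)).
Σ 10^(L/10) = 10^(88/10) + 10^(93/10) + 10^(89/10) = 3.421e+09.
L_total = 10·log₁₀(3.421e+09) = 95.34 dB(A).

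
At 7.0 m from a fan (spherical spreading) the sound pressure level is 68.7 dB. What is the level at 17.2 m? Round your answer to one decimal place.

60.9 dB

Spherical spreading from a point source gives a 20·log₁₀(r₂/r₁) drop.
L₂ = 68.7 − 20·log₁₀(17.2/7.0) = 68.7 − 7.809 = 60.89 dB.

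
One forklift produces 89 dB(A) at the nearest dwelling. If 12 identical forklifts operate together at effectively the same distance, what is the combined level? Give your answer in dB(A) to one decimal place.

L_total = L₁ + 10·log₁₀ N for N identical incoherent sources.
L_total = 89 + 10·log₁₀(12) = 89 + 10.792 = 99.79 dB(A).

99.8 dB(A)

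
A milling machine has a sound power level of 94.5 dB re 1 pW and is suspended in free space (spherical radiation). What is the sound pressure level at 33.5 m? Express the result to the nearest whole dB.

The power spreads over a sphere of area 4π·r², so L_p = L_w − 10·log₁₀(4π·r²).
4π·r² = 1.41e+04 m², 10·log₁₀ of that is 41.493 dB.
L_p = 94.5 − 41.493 = 53.01 dB.

53 dB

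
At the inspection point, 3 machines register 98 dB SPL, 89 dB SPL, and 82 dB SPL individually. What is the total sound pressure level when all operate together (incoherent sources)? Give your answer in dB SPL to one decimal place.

Incoherent sources combine by intensity addition: L_total = 10·log₁₀(Σ 10^(L_i/10)).
Σ 10^(L/10) = 10^(98/10) + 10^(89/10) + 10^(82/10) = 7.262e+09.
L_total = 10·log₁₀(7.262e+09) = 98.61 dB SPL.

98.6 dB SPL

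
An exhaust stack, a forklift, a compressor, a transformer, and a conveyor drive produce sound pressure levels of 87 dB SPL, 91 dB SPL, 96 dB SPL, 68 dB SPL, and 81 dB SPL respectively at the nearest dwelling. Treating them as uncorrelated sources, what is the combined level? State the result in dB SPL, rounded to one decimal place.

97.7 dB SPL

Incoherent sources combine by intensity addition: L_total = 10·log₁₀(Σ 10^(L_i/10)).
Σ 10^(L/10) = 10^(87/10) + 10^(91/10) + 10^(96/10) + 10^(68/10) + 10^(81/10) = 5.873e+09.
L_total = 10·log₁₀(5.873e+09) = 97.69 dB SPL.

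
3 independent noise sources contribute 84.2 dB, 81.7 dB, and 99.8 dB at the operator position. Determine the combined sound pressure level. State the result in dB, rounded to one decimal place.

For uncorrelated sources the intensities add, so convert each level to linear form, sum, and take 10·log₁₀ of the total.
Σ 10^(L/10) = 10^(84.2/10) + 10^(81.7/10) + 10^(99.8/10) = 9.961e+09.
L_total = 10·log₁₀(9.961e+09) = 99.98 dB.

100.0 dB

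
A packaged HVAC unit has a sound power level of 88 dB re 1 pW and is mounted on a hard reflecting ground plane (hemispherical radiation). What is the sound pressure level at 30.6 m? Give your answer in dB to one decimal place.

L_p = L_w − 10·log₁₀(2π·r²) with r = 30.6 m.
2π·r² = 5883 m², 10·log₁₀ of that is 37.696 dB.
L_p = 88 − 37.696 = 50.30 dB.

50.3 dB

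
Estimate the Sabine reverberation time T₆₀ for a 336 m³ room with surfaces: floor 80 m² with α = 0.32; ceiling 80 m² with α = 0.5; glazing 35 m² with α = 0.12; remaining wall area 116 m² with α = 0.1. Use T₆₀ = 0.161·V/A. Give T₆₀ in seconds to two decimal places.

0.66 s

Total absorption A = 80·0.32 + 80·0.5 + 35·0.12 + 116·0.1 = 81.40 m² sabins.
T₆₀ = 0.161 × 336 / 81.40 = 0.665 s.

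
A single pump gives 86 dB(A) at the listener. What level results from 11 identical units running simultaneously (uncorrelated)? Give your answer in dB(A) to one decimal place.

With 11 equal, uncorrelated contributions the intensity is 11× that of one unit, giving a rise of 10·log₁₀ 11.
L_total = 86 + 10·log₁₀(11) = 86 + 10.414 = 96.41 dB(A).

96.4 dB(A)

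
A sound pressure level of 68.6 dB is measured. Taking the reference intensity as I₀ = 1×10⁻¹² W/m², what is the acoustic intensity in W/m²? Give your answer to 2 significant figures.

7.2e-06 W/m²

I = I₀·10^(L/10) = 10⁻¹² × 10^(68.6/10) = 10^(-5.140).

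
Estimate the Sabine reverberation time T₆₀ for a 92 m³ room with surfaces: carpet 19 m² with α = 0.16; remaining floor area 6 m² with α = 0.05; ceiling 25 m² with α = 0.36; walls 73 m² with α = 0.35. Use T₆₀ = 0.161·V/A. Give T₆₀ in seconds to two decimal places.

0.39 s

Total absorption A = 19·0.16 + 6·0.05 + 25·0.36 + 73·0.35 = 37.89 m² sabins.
T₆₀ = 0.161 × 92 / 37.89 = 0.391 s.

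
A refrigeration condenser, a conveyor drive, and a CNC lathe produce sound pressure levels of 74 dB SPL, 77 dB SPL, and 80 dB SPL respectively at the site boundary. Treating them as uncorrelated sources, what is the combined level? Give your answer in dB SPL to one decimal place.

82.4 dB SPL

For uncorrelated sources the intensities add, so convert each level to linear form, sum, and take 10·log₁₀ of the total.
Σ 10^(L/10) = 10^(74/10) + 10^(77/10) + 10^(80/10) = 1.752e+08.
L_total = 10·log₁₀(1.752e+08) = 82.44 dB SPL.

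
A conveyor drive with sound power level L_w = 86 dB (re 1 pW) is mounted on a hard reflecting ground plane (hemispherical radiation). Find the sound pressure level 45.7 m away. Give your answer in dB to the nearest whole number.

45 dB

L_p = L_w − 10·log₁₀(2π·r²) with r = 45.7 m.
2π·r² = 1.312e+04 m², 10·log₁₀ of that is 41.180 dB.
L_p = 86 − 41.180 = 44.82 dB.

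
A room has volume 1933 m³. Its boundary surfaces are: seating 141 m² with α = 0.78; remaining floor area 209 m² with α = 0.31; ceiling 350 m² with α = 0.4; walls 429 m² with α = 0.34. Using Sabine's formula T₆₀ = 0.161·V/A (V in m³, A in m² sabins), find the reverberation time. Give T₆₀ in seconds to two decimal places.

0.68 s

Total absorption A = 141·0.78 + 209·0.31 + 350·0.4 + 429·0.34 = 460.63 m² sabins.
T₆₀ = 0.161 × 1933 / 460.63 = 0.676 s.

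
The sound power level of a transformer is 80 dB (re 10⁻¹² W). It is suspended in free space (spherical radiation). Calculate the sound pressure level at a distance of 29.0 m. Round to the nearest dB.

40 dB

L_p = L_w − 10·log₁₀(4π·r²) with r = 29.0 m.
4π·r² = 1.057e+04 m², 10·log₁₀ of that is 40.240 dB.
L_p = 80 − 40.240 = 39.76 dB.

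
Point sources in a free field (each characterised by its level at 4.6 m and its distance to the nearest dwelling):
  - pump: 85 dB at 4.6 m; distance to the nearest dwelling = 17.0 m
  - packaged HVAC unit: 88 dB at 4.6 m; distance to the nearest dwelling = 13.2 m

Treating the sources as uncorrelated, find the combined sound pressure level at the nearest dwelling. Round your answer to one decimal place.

Propagate each source to the receiver with L = L_ref − 20·log₁₀(r/r_ref), then add intensities.
pump: 85 − 20·log₁₀(17.0/4.6) = 85 − 11.35 = 73.65 dB.
packaged HVAC unit: 88 − 20·log₁₀(13.2/4.6) = 88 − 9.16 = 78.84 dB.
Σ 10^(L/10) = 9.978e+07 → L_total = 10·log₁₀(9.978e+07) = 79.99 dB.

80.0 dB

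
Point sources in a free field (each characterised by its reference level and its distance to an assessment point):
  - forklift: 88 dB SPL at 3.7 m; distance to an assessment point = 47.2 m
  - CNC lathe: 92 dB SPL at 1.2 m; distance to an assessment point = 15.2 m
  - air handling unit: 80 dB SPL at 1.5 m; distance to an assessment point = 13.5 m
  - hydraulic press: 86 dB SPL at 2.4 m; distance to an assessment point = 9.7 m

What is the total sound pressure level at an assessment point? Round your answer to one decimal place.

Apply inverse-square spreading to bring every level to the receiver, then sum 10^(L/10).
forklift: 88 − 20·log₁₀(47.2/3.7) = 88 − 22.11 = 65.89 dB SPL.
CNC lathe: 92 − 20·log₁₀(15.2/1.2) = 92 − 22.05 = 69.95 dB SPL.
air handling unit: 80 − 20·log₁₀(13.5/1.5) = 80 − 19.08 = 60.92 dB SPL.
hydraulic press: 86 − 20·log₁₀(9.7/2.4) = 86 − 12.13 = 73.87 dB SPL.
Σ 10^(L/10) = 3.936e+07 → L_total = 10·log₁₀(3.936e+07) = 75.95 dB SPL.

76.0 dB SPL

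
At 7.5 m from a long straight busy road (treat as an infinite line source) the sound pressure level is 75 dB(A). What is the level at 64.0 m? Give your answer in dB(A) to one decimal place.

For a line source, L₂ = L₁ − 10·log₁₀(r₂/r₁).
L₂ = 75 − 10·log₁₀(64.0/7.5) = 75 − 9.311 = 65.69 dB(A).

65.7 dB(A)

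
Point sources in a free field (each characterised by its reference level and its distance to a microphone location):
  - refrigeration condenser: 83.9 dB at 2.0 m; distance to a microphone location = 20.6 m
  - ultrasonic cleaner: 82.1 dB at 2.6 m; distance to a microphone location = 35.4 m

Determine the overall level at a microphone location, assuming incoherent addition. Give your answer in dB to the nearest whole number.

Apply inverse-square spreading to bring every level to the receiver, then sum 10^(L/10).
refrigeration condenser: 83.9 − 20·log₁₀(20.6/2.0) = 83.9 − 20.26 = 63.64 dB.
ultrasonic cleaner: 82.1 − 20·log₁₀(35.4/2.6) = 82.1 − 22.68 = 59.42 dB.
Σ 10^(L/10) = 3.189e+06 → L_total = 10·log₁₀(3.189e+06) = 65.04 dB.

65 dB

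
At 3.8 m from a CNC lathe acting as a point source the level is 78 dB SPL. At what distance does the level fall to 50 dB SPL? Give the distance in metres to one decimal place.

For a point source L₁ − L₂ = 20·log₁₀(r₂/r₁), so r₂ = r₁·10^((L₁−L₂)/20).
r₂ = 3.8·10^((78−50)/20) = 3.8·10^(28.0/20) = 95.45 m.

95.5 m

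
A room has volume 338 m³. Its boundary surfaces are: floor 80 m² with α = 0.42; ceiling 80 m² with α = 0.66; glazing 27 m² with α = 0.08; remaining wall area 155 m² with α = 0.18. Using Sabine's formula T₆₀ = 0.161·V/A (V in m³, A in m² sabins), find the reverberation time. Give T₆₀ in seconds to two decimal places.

Total absorption A = 80·0.42 + 80·0.66 + 27·0.08 + 155·0.18 = 116.46 m² sabins.
T₆₀ = 0.161 × 338 / 116.46 = 0.467 s.

0.47 s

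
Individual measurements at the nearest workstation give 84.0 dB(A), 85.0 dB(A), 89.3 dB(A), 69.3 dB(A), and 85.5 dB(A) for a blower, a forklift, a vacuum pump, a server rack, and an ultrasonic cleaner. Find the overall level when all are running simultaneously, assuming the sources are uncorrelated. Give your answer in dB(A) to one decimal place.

92.5 dB(A)

For uncorrelated sources the intensities add, so convert each level to linear form, sum, and take 10·log₁₀ of the total.
Σ 10^(L/10) = 10^(84.0/10) + 10^(85.0/10) + 10^(89.3/10) + 10^(69.3/10) + 10^(85.5/10) = 1.782e+09.
L_total = 10·log₁₀(1.782e+09) = 92.51 dB(A).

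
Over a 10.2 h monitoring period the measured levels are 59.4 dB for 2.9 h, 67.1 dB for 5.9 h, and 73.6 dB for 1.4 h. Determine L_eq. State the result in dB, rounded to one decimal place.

Weight each interval's intensity by its duration and average over T = 10.2 h:
Σ tᵢ·10^(Lᵢ/10) = 2.9·10^(59.4/10) + 5.9·10^(67.1/10) + 1.4·10^(73.6/10) = 6.486e+07.
L_eq = 10·log₁₀(6.486e+07/10.2) = 68.03 dB.

68.0 dB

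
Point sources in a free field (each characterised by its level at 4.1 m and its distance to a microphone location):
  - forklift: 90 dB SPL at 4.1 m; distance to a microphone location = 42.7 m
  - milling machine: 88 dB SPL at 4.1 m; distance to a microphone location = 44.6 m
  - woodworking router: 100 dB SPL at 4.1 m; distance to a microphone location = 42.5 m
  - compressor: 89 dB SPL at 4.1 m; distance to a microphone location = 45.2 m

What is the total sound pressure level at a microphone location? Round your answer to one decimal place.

Apply inverse-square spreading to bring every level to the receiver, then sum 10^(L/10).
forklift: 90 − 20·log₁₀(42.7/4.1) = 90 − 20.35 = 69.65 dB SPL.
milling machine: 88 − 20·log₁₀(44.6/4.1) = 88 − 20.73 = 67.27 dB SPL.
woodworking router: 100 − 20·log₁₀(42.5/4.1) = 100 − 20.31 = 79.69 dB SPL.
compressor: 89 − 20·log₁₀(45.2/4.1) = 89 − 20.85 = 68.15 dB SPL.
Σ 10^(L/10) = 1.142e+08 → L_total = 10·log₁₀(1.142e+08) = 80.57 dB SPL.

80.6 dB SPL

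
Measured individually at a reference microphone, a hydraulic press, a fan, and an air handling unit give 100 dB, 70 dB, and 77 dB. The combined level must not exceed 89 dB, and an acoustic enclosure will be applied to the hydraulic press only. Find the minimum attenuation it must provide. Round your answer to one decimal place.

11.3 dB

Fixed contribution from the other sources: Σ 10^(L/10) = 10^(70/10) + 10^(77/10) = 6.012e+07 (77.79 dB).
To meet 89 dB overall, the treated hydraulic press may contribute at most 10^(89/10) − 6.012e+07 = 7.342e+08, i.e. 88.66 dB.
Required insertion loss = 100 − 88.66 = 11.34 dB.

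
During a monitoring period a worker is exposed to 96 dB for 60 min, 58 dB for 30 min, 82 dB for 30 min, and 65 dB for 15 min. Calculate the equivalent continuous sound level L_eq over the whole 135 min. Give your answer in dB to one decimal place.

L_eq = 10·log₁₀[(1/T)·Σ tᵢ·10^(Lᵢ/10)] with T = 135 min.
Σ tᵢ·10^(Lᵢ/10) = 60·10^(96/10) + 30·10^(58/10) + 30·10^(82/10) + 15·10^(65/10) = 2.437e+11.
L_eq = 10·log₁₀(2.437e+11/135) = 92.56 dB.

92.6 dB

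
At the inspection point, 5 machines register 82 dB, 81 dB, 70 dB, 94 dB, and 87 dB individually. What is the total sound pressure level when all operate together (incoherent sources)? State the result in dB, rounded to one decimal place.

95.2 dB

For uncorrelated sources the intensities add, so convert each level to linear form, sum, and take 10·log₁₀ of the total.
Σ 10^(L/10) = 10^(82/10) + 10^(81/10) + 10^(70/10) + 10^(94/10) + 10^(87/10) = 3.307e+09.
L_total = 10·log₁₀(3.307e+09) = 95.19 dB.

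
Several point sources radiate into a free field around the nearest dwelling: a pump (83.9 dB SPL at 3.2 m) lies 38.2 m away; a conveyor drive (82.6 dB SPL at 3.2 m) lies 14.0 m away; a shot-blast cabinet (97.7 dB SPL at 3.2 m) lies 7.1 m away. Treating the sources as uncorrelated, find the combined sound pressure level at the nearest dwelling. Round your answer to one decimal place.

Apply inverse-square spreading to bring every level to the receiver, then sum 10^(L/10).
pump: 83.9 − 20·log₁₀(38.2/3.2) = 83.9 − 21.54 = 62.36 dB SPL.
conveyor drive: 82.6 − 20·log₁₀(14.0/3.2) = 82.6 − 12.82 = 69.78 dB SPL.
shot-blast cabinet: 97.7 − 20·log₁₀(7.1/3.2) = 97.7 − 6.92 = 90.78 dB SPL.
Σ 10^(L/10) = 1.207e+09 → L_total = 10·log₁₀(1.207e+09) = 90.82 dB SPL.

90.8 dB SPL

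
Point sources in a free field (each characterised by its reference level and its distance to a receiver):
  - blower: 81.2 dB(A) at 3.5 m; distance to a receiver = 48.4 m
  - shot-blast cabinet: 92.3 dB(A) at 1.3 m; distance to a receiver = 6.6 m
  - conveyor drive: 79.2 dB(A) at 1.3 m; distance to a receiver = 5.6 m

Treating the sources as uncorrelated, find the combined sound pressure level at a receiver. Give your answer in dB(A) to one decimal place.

78.5 dB(A)

Apply inverse-square spreading to bring every level to the receiver, then sum 10^(L/10).
blower: 81.2 − 20·log₁₀(48.4/3.5) = 81.2 − 22.82 = 58.38 dB(A).
shot-blast cabinet: 92.3 − 20·log₁₀(6.6/1.3) = 92.3 − 14.11 = 78.19 dB(A).
conveyor drive: 79.2 − 20·log₁₀(5.6/1.3) = 79.2 − 12.68 = 66.52 dB(A).
Σ 10^(L/10) = 7.106e+07 → L_total = 10·log₁₀(7.106e+07) = 78.52 dB(A).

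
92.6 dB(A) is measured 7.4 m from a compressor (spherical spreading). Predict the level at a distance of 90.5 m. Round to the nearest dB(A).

71 dB(A)

Spherical spreading from a point source gives a 20·log₁₀(r₂/r₁) drop.
L₂ = 92.6 − 20·log₁₀(90.5/7.4) = 92.6 − 21.748 = 70.85 dB(A).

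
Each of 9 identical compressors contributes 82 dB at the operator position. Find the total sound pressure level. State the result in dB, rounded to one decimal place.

91.5 dB

L_total = L₁ + 10·log₁₀ N for N identical incoherent sources.
L_total = 82 + 10·log₁₀(9) = 82 + 9.542 = 91.54 dB.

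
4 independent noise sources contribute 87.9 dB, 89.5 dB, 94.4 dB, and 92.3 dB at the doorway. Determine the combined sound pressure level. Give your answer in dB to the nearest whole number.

Incoherent sources combine by intensity addition: L_total = 10·log₁₀(Σ 10^(L_i/10)).
Σ 10^(L/10) = 10^(87.9/10) + 10^(89.5/10) + 10^(94.4/10) + 10^(92.3/10) = 5.960e+09.
L_total = 10·log₁₀(5.960e+09) = 97.75 dB.

98 dB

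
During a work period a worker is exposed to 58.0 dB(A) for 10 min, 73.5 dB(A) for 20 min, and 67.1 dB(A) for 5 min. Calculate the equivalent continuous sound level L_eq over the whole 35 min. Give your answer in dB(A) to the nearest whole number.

71 dB(A)

Weight each interval's intensity by its duration and average over T = 35 min:
Σ tᵢ·10^(Lᵢ/10) = 10·10^(58.0/10) + 20·10^(73.5/10) + 5·10^(67.1/10) = 4.797e+08.
L_eq = 10·log₁₀(4.797e+08/35) = 71.37 dB(A).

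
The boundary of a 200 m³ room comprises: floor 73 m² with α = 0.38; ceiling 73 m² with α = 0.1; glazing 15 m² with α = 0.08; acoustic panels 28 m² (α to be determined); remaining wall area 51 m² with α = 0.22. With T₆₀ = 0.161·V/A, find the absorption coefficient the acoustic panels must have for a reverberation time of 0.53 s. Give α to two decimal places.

Required total absorption A = 0.161·200/0.53 = 60.75 m².
Absorption from the other surfaces = 73·0.38 + 73·0.1 + 15·0.08 + 51·0.22 = 47.46 m², so the acoustic panels must supply 13.29 m² over 28 m².
α = 13.29/28 = 0.475.

0.47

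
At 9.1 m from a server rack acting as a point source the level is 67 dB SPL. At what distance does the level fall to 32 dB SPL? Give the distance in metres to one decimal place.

Point-source spreading drops the level by 20·log₁₀(r₂/r₁); inverting, r₂/r₁ = 10^(ΔL/20).
r₂ = 9.1·10^((67−32)/20) = 9.1·10^(35.0/20) = 511.73 m.

511.7 m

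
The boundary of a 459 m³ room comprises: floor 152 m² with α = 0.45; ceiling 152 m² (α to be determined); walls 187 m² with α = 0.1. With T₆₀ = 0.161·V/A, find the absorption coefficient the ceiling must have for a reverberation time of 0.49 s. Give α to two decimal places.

From T₆₀ = 0.161·V/A, the target T₆₀ = 0.49 s needs A = 0.161·459/0.49 = 150.81 m².
Absorption from the other surfaces = 152·0.45 + 187·0.1 = 87.10 m², so the ceiling must supply 63.71 m² over 152 m².
α = 63.71/152 = 0.419.

0.42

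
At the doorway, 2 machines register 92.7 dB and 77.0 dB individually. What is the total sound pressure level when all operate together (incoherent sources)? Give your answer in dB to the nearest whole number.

93 dB

Incoherent sources combine by intensity addition: L_total = 10·log₁₀(Σ 10^(L_i/10)).
Σ 10^(L/10) = 10^(92.7/10) + 10^(77.0/10) = 1.912e+09.
L_total = 10·log₁₀(1.912e+09) = 92.82 dB.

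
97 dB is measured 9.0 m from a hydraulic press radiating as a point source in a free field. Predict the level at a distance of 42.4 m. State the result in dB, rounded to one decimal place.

Spherical spreading from a point source gives a 20·log₁₀(r₂/r₁) drop.
L₂ = 97 − 20·log₁₀(42.4/9.0) = 97 − 13.462 = 83.54 dB.

83.5 dB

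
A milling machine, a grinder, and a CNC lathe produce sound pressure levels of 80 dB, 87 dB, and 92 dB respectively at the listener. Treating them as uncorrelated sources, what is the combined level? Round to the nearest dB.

Incoherent sources combine by intensity addition: L_total = 10·log₁₀(Σ 10^(L_i/10)).
Σ 10^(L/10) = 10^(80/10) + 10^(87/10) + 10^(92/10) = 2.186e+09.
L_total = 10·log₁₀(2.186e+09) = 93.40 dB.

93 dB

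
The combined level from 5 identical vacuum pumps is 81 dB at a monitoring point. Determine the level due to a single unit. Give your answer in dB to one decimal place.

74.0 dB

5 equal contributions raise the level by 10·log₁₀ 5 = 6.990 dB, so each unit alone gives 81 − 6.990.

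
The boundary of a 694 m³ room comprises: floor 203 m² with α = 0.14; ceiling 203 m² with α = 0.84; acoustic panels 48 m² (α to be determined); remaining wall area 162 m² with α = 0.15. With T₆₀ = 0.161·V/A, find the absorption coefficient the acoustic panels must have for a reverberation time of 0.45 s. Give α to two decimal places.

0.52

Required total absorption A = 0.161·694/0.45 = 248.30 m².
Absorption from the other surfaces = 203·0.14 + 203·0.84 + 162·0.15 = 223.24 m², so the acoustic panels must supply 25.06 m² over 48 m².
α = 25.06/48 = 0.522.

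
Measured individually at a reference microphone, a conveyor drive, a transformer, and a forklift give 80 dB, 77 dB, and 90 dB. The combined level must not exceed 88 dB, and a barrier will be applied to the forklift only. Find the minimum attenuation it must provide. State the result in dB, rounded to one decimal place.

Everything except the forklift sums to 10^(80/10) + 10^(77/10) = 1.501e+08 in linear terms, 81.76 dB.
To meet 88 dB overall, the treated forklift may contribute at most 10^(88/10) − 1.501e+08 = 4.808e+08, i.e. 86.82 dB.
Required insertion loss = 90 − 86.82 = 3.18 dB.

3.2 dB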